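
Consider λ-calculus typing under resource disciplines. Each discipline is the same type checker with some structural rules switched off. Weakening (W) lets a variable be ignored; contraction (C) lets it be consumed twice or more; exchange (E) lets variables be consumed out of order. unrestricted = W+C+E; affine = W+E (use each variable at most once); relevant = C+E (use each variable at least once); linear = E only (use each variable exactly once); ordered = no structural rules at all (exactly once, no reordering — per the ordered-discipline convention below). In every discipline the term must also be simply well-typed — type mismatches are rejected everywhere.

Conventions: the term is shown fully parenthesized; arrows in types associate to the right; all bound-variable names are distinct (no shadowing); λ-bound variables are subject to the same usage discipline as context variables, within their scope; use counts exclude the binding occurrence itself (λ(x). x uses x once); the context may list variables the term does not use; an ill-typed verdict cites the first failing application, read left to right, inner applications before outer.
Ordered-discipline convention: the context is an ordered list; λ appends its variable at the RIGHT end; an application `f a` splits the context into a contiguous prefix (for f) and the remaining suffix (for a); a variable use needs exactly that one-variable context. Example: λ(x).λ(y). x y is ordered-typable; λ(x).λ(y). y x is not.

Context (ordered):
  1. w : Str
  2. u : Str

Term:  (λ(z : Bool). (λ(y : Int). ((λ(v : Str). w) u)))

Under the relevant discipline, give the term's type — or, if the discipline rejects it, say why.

not well-typed under relevant — z, y, v never used (weakening)
variable uses: w=1; u=1; z (bound)=0; y (bound)=0; v (bound)=0
uses in reading order: w, u
typing: well-typed at Bool → Int → Str
across the five disciplines: ordered ✗; linear ✗; affine ✓; relevant ✗; unrestricted ✓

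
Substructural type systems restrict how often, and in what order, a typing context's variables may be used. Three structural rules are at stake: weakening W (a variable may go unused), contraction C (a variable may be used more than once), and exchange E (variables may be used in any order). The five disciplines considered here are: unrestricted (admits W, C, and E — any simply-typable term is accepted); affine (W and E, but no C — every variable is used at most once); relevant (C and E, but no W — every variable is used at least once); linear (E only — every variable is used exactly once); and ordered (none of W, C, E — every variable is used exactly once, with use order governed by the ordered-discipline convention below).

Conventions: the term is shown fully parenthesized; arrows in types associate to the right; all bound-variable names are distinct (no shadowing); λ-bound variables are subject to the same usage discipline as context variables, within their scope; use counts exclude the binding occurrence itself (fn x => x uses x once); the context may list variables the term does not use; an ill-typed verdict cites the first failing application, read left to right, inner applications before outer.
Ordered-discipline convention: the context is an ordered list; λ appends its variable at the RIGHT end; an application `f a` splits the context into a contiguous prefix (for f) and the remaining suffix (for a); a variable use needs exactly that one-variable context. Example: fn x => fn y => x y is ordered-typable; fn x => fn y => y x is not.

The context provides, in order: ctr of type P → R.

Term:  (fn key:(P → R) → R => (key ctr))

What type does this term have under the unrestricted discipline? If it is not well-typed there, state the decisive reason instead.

term : ((P → R) → R) → R
use counts: ctr: 1×, key (bound): 1×
left-to-right use order: key, ctr
typing: the term checks, with type ((P → R) → R) → R
all disciplines: ordered ✗ · linear ✓ · affine ✓ · relevant ✓ · unrestricted ✓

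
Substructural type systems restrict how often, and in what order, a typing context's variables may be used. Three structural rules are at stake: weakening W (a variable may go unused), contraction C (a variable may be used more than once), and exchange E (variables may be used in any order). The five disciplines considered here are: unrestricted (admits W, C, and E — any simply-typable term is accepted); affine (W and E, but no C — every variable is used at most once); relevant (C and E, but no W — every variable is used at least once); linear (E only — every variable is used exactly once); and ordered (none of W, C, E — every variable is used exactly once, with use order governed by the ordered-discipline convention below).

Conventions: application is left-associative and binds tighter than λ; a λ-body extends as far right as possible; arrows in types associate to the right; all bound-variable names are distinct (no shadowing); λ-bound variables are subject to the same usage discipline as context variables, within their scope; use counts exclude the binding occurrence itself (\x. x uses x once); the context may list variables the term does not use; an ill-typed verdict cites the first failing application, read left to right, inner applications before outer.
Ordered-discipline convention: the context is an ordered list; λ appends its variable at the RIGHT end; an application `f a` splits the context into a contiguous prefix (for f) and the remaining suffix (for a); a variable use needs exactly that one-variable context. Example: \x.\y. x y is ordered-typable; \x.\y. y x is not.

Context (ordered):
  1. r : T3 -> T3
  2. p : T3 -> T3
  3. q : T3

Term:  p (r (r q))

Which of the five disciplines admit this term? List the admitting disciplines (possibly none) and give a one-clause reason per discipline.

admitting disciplines: relevant, unrestricted
use counts: r ×2; p ×1; q ×1
uses in reading order: p, r, r, q
typing: well-typed at T3
ordered: ✗, uses contraction: r ×2
linear: ✗, uses contraction: r ×2
affine: ✗, uses contraction: r ×2
relevant: ✓, every one of r, p, q appears
unrestricted: ✓, type-checks (T3) and nothing is barred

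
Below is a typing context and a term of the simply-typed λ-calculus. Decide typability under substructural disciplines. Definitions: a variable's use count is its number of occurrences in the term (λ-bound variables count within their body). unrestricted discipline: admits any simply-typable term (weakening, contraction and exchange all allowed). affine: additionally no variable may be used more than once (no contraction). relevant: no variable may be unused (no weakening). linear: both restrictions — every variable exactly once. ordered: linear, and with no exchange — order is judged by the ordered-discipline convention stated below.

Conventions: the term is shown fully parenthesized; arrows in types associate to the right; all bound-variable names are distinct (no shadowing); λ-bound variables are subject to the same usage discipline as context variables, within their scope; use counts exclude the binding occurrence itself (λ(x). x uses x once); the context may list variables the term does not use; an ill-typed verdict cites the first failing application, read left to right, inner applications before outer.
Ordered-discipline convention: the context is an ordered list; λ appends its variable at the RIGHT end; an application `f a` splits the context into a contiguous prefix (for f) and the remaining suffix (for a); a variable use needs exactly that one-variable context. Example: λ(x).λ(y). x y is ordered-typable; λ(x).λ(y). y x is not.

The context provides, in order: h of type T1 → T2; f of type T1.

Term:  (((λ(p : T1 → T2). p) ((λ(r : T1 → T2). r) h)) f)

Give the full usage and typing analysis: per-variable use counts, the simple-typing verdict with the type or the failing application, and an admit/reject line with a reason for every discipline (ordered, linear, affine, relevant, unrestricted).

use counts: h=1; f=1; p [bound]=1; r [bound]=1
uses in reading order: p, r, h, f
typing: well-typed — term : T2
ordered: ✓, h, f, p, r: once each, no exchange needed
linear: ✓, h, f, p, r: one use apiece
affine: ✓, h, f, p, r: no repeats, contraction unneeded
relevant: ✓, h, f, p, r: all used, weakening unneeded
unrestricted: ✓, typability at T2 is all that's needed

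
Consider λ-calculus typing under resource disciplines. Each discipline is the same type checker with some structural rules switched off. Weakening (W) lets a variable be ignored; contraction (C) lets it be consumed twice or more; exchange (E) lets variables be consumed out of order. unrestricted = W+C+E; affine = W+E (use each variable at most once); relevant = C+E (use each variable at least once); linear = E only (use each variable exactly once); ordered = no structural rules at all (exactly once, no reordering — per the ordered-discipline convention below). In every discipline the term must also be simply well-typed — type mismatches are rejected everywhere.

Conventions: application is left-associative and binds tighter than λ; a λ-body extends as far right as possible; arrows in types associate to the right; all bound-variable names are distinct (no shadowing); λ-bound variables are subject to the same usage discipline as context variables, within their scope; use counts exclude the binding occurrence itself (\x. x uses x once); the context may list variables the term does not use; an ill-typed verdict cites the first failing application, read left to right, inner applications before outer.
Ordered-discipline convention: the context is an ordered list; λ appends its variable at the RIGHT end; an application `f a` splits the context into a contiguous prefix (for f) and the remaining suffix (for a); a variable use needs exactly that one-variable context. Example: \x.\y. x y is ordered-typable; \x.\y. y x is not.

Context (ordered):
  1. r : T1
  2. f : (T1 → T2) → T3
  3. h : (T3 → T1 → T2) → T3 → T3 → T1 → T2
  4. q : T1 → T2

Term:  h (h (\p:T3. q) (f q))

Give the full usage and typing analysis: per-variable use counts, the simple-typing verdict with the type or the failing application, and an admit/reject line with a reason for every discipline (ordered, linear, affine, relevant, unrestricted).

variable uses: r: 0×; f: 1×; h: 2×; q: 2×; p (bound): 0×
use order (left to right): h, h, q, f, q
typing: ✓ — T3 → T3 → T1 → T2
ordered: ✗, uses contraction: h ×2, q ×2; r, p never used (weakening)
linear: ✗, uses contraction: h ×2, q ×2; r, p never used (weakening)
affine: ✗, uses contraction: h ×2, q ×2
relevant: ✗, r, p never used (weakening)
unrestricted: ✓, simply typable at T3 → T3 → T1 → T2; W, C, E all held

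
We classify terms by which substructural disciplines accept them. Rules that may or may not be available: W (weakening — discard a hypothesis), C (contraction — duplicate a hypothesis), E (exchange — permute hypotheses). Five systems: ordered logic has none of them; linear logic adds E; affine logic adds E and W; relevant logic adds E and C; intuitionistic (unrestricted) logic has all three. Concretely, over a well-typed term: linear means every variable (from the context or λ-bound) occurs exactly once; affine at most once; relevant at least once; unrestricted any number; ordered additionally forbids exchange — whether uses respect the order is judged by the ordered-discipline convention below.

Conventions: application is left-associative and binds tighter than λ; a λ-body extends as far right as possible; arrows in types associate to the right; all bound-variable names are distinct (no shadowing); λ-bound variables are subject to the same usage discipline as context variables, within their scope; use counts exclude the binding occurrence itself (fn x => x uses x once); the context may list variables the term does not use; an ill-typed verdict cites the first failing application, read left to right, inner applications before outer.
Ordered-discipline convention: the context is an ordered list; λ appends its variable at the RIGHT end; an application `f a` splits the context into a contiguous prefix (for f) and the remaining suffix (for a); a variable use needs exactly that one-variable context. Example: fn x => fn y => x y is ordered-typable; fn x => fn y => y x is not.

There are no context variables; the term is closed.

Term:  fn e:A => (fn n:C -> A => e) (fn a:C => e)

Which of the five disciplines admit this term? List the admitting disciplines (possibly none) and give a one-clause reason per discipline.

admitted by: unrestricted
counts: e (λ-bound)=2, n (λ-bound)=0, a (λ-bound)=0
use order (left to right): e, e
typing: well-typed at A -> A
ordered: ✗, repeated use of e ×2; unused: n, a — weakening required
linear: ✗, repeated use of e ×2; unused: n, a — weakening required
affine: ✗, repeated use of e ×2
relevant: ✗, unused: n, a — weakening required
unrestricted: ✓, well-typed at A -> A; no restrictions here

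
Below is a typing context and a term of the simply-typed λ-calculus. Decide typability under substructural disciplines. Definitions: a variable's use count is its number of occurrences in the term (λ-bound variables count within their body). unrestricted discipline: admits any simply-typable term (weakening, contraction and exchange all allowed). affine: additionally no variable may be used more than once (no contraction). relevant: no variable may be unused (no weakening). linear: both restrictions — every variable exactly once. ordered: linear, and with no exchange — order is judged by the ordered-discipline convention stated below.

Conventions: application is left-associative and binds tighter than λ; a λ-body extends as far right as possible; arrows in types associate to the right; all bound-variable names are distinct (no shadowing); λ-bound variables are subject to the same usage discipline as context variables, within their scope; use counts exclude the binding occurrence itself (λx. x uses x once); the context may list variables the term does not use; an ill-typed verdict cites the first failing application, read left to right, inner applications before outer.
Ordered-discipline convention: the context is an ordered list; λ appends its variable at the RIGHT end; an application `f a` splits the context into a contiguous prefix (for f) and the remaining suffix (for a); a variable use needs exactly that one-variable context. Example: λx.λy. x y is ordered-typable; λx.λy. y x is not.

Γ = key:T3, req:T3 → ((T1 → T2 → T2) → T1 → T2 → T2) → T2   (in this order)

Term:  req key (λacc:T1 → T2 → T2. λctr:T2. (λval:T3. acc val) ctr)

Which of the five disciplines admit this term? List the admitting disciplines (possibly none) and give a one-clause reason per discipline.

admitted in: none
counts: key: 1×; req: 1×; acc [bound]: 1×; ctr [bound]: 1×; val [bound]: 1×
uses in reading order: req, key, acc, val, ctr
typing: ill-typed: a function awaiting T1 gets T3
ordered: ✗, fails simple typing
linear: ✗, a type mismatch blocks all five
affine: ✗, the type mismatch rejects it
relevant: ✗, not simply typable
unrestricted: ✗, fails simple typing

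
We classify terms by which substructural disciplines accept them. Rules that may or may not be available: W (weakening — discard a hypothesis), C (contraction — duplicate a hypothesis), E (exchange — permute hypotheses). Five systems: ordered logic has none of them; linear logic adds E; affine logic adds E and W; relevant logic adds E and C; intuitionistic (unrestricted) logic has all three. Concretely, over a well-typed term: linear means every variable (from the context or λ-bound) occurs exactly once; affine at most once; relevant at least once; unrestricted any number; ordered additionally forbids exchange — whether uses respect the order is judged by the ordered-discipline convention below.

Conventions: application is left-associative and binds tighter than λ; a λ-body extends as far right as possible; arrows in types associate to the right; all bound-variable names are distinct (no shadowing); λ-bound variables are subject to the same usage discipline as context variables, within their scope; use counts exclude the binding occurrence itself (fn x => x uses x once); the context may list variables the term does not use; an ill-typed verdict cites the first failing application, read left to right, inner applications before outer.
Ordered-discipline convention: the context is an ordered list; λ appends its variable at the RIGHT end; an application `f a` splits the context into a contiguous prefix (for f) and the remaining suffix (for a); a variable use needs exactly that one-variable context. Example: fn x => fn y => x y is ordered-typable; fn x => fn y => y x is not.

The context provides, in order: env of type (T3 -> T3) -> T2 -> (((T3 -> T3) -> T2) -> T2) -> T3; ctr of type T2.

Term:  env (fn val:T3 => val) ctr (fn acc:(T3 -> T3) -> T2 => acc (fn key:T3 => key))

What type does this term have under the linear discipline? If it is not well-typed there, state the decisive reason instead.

term : T3
counts: env ×1; ctr ×1; val [bound] ×1; acc [bound] ×1; key [bound] ×1
uses in reading order: env, val, ctr, acc, key
typing: well-typed — term : T3
summary: ordered ✓, linear ✓, affine ✓, relevant ✓, unrestricted ✓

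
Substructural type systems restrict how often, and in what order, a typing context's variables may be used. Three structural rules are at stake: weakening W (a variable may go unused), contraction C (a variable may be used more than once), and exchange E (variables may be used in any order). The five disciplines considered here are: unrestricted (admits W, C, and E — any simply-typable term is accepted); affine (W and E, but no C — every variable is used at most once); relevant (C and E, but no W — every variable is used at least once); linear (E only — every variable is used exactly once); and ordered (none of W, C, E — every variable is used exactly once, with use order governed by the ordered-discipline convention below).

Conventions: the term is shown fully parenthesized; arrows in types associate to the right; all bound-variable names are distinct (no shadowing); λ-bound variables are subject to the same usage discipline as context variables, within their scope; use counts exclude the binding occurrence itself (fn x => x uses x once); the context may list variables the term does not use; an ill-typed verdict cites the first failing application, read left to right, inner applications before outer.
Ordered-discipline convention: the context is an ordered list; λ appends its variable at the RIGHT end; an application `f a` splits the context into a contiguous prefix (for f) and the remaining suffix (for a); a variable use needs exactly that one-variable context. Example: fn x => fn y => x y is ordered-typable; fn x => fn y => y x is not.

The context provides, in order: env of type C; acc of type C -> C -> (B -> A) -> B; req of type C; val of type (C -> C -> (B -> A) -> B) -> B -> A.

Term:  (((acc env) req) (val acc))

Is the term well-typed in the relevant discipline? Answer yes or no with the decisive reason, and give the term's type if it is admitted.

yes — every one of env, acc, req, val appears; term : B
use counts: env=1, acc=2, req=1, val=1
left-to-right use order: acc, env, req, val, acc
typing: well-typed — term : B
summary: ordered ✗ | linear ✗ | affine ✗ | relevant ✓ | unrestricted ✓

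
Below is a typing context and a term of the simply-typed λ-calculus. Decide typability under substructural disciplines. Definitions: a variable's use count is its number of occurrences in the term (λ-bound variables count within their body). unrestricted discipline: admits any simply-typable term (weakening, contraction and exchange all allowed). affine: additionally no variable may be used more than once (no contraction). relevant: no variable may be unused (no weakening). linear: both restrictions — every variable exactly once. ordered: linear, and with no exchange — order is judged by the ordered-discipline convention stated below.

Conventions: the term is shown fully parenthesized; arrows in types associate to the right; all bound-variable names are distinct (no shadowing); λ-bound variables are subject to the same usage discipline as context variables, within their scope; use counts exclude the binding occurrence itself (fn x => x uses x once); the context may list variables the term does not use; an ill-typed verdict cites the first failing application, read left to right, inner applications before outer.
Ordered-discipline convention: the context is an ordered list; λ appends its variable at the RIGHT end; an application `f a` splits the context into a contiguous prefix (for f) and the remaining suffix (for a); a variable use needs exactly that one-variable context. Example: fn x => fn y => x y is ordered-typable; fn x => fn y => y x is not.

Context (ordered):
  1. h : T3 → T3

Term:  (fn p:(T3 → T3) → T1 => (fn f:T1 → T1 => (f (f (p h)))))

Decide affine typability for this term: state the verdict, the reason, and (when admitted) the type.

no — repeated use of f ×2
use counts: h: 1; p (bound): 1; f (bound): 2
use order (left to right): f, f, p, h
typing: well-typed at ((T3 → T3) → T1) → (T1 → T1) → T1
summary: ordered ✗ | linear ✗ | affine ✗ | relevant ✓ | unrestricted ✓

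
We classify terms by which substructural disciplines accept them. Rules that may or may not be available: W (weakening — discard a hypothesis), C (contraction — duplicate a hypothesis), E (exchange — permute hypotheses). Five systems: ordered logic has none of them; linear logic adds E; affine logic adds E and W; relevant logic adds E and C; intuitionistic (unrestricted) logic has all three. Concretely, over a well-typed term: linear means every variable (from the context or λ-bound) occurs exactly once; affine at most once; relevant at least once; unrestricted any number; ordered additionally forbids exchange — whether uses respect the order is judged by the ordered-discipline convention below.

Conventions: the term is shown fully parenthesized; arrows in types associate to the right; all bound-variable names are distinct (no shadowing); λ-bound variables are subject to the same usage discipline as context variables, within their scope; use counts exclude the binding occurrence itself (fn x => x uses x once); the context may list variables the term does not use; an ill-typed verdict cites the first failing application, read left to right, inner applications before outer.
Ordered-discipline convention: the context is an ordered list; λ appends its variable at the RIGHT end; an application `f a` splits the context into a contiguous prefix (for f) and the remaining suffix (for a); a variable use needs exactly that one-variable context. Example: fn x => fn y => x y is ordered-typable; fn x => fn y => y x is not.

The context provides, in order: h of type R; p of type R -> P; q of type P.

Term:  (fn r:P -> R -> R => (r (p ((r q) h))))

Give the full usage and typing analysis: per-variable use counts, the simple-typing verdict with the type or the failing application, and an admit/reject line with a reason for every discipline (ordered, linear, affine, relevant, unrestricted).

variable uses: h: 1, p: 1, q: 1, r (bound): 2
uses in reading order: r, p, r, q, h
typing: the term checks, with type (P -> R -> R) -> R -> R
ordered: ✗ — uses contraction: r ×2
linear: ✗ — uses contraction: r ×2
affine: ✗ — uses contraction: r ×2
relevant: ✓ — none of h, p, q, r goes unused
unrestricted: ✓ — typability at (P -> R -> R) -> R -> R is all that's needed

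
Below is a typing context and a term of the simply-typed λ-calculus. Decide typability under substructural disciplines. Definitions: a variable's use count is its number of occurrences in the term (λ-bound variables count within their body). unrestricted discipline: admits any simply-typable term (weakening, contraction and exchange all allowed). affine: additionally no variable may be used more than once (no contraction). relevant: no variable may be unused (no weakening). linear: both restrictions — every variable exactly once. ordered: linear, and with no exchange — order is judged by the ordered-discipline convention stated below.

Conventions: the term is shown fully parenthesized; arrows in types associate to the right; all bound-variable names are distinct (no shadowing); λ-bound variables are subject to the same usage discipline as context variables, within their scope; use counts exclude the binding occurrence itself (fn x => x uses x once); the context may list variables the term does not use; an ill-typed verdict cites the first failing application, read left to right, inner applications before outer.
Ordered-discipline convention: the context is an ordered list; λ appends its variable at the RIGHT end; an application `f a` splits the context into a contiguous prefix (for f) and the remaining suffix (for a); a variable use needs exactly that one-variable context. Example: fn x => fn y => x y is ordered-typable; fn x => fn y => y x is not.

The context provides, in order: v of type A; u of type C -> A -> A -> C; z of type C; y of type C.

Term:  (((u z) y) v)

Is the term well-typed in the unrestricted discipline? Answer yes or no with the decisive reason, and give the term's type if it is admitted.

no — the type mismatch rejects it
use counts: v=1; u=1; z=1; y=1
left-to-right use order: u, z, y, v
typing: ill-typed: argument of type C where A is required
per-discipline verdicts: ordered ✗, linear ✗, affine ✗, relevant ✗, unrestricted ✗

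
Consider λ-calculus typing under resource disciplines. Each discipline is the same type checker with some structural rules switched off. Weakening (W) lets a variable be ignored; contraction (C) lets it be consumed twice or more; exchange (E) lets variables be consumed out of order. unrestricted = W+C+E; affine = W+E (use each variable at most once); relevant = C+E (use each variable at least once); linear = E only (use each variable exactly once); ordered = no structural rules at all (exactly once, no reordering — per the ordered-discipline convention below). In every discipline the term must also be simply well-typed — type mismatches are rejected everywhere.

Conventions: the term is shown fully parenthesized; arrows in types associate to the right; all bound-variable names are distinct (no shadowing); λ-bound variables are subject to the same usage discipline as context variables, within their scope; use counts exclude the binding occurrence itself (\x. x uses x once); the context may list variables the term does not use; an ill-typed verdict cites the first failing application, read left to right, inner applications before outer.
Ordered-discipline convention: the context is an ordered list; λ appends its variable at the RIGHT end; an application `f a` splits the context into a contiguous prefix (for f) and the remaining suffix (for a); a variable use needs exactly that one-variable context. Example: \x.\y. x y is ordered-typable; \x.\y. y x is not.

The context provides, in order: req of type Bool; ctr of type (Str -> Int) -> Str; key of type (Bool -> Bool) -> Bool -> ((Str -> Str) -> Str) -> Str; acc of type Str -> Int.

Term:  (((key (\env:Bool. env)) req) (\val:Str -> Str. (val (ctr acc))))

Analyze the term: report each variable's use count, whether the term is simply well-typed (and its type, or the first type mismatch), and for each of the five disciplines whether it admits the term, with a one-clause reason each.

use counts: req=1; ctr=1; key=1; acc=1; env (λ-bound)=1; val (λ-bound)=1
uses in reading order: key, env, req, val, ctr, acc
typing: well-typed at Str
ordered: ✗, no ordered split (uses run key, env, req, val, ctr, acc)
linear: ✓, req, ctr, key, acc, env, val: one use apiece
affine: ✓, no duplicate uses among req, ctr, key, acc, env, val
relevant: ✓, at least one use each (req, ctr, key, acc, env, val)
unrestricted: ✓, typability at Str is all that's needed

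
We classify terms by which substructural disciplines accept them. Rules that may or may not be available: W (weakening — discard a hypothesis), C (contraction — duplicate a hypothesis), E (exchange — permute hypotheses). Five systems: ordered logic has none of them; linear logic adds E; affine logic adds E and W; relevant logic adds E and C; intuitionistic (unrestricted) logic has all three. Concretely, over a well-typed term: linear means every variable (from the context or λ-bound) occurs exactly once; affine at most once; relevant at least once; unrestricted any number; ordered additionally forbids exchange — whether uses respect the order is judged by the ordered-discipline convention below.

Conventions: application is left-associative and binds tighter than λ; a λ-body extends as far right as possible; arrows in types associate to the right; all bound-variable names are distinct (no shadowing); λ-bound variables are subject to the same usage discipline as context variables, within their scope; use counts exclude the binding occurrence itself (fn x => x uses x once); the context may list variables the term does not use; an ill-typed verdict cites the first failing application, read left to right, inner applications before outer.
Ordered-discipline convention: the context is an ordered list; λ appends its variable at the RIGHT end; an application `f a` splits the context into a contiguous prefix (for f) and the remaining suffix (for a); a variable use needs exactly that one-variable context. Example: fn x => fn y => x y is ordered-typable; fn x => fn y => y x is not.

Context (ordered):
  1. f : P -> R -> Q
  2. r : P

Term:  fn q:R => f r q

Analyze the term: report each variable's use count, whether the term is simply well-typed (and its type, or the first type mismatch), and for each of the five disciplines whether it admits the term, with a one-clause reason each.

variable uses: f=1, r=1, q [bound]=1
uses in reading order: f, r, q
typing: well-typed at R -> Q
ordered ✓ (f, r, q once each; derivable with no W/C/E)
linear ✓ (exactly-once usage across f, r, q)
affine ✓ (f, r, q: no repeats, contraction unneeded)
relevant ✓ (every one of f, r, q appears)
unrestricted ✓ (simply typable at R -> Q; W, C, E all held)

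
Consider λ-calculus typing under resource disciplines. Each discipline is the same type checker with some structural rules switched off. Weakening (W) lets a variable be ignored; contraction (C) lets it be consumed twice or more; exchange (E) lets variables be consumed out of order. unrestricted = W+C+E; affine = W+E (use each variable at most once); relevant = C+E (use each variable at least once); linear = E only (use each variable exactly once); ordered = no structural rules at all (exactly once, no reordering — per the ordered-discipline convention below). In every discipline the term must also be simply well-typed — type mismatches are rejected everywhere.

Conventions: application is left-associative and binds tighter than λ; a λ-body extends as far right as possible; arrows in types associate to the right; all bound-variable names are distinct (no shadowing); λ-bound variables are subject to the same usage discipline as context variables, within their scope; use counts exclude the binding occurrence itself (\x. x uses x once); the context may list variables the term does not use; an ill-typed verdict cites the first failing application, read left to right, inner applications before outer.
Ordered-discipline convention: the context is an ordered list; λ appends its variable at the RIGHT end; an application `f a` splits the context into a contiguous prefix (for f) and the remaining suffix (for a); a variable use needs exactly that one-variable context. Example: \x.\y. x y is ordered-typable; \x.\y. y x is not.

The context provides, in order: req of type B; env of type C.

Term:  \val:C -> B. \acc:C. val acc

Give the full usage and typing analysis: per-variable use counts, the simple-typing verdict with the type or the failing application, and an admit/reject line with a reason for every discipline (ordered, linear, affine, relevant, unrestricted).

usage: req ×0, env ×0, val [bound] ×1, acc [bound] ×1
use order (left to right): val, acc
typing: well-typed — term : (C -> B) -> C -> B
ordered: ✗ — req, env never used (weakening)
linear: ✗ — req, env never used (weakening)
affine: ✓ — no duplicate uses among req, env, val, acc
relevant: ✗ — req, env never used (weakening)
unrestricted: ✓ — simply typable at (C -> B) -> C -> B; W, C, E all held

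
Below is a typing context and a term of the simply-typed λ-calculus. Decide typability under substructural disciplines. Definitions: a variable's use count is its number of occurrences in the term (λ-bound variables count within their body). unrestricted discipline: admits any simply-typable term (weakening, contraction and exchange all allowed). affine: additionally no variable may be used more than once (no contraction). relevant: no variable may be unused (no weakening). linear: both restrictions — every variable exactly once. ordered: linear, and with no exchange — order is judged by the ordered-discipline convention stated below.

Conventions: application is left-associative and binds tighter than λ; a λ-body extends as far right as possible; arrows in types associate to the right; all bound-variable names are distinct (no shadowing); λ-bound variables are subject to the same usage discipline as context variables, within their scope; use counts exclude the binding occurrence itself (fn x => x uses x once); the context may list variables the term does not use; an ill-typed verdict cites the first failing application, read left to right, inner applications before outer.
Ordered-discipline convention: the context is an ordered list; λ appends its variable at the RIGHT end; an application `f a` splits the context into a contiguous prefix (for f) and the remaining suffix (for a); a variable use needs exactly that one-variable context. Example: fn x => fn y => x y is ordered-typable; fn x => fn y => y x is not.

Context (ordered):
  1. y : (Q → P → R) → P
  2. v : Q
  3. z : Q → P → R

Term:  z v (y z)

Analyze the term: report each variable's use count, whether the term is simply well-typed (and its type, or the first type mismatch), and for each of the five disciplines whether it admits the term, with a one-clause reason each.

variable uses: y: 1×; v: 1×; z: 2×
left-to-right use order: z, v, y, z
typing: ✓ — R
ordered: ✗, needs contraction — z ×2
linear: ✗, needs contraction — z ×2
affine: ✗, needs contraction — z ×2
relevant: ✓, y, v, z: all used, weakening unneeded
unrestricted: ✓, type-checks (R) and nothing is barred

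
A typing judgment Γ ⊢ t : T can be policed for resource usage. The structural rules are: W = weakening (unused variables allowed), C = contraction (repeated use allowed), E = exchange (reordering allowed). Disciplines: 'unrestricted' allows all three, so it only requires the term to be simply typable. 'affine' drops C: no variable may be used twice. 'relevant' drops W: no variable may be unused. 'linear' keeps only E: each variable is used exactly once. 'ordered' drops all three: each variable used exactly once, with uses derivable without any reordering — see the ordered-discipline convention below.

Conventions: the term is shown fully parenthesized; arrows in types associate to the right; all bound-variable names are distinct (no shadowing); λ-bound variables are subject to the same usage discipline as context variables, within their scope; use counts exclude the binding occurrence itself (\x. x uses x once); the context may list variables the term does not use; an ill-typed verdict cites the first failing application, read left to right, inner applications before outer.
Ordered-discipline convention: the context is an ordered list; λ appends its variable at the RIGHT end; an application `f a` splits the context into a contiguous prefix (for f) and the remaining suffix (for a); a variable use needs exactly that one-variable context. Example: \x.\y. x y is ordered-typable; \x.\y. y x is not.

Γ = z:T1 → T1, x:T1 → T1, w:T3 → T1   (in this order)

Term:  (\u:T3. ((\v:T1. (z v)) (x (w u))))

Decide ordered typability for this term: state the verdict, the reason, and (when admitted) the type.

yes — z, x, w, u, v: once each, no exchange needed; term : T3 → T1
usage: z ×1; x ×1; w ×1; u (λ-bound) ×1; v (λ-bound) ×1
order of uses: z, v, x, w, u
typing: the term checks, with type T3 → T1
summary: ordered ✓ · linear ✓ · affine ✓ · relevant ✓ · unrestricted ✓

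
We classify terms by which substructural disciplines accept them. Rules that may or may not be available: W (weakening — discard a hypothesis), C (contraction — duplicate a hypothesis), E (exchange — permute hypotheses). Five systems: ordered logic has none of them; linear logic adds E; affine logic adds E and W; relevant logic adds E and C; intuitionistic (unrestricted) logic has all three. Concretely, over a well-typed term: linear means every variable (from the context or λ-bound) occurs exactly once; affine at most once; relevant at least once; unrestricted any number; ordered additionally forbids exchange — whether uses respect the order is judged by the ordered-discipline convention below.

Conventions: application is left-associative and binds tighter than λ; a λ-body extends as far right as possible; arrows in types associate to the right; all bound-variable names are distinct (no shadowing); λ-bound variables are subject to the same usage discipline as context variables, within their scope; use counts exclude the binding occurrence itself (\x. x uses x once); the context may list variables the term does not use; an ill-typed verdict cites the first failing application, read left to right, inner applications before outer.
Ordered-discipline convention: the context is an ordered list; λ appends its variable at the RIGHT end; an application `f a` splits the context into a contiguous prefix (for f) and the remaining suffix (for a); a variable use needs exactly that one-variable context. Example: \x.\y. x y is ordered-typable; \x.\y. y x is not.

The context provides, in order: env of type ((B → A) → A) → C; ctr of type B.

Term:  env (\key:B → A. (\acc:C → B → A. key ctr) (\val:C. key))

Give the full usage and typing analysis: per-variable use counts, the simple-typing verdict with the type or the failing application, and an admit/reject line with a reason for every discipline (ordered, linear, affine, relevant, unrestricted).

usage: env: 1×; ctr: 1×; key [bound]: 2×; acc [bound]: 0×; val [bound]: 0×
uses in reading order: env, key, ctr, key
typing: well-typed — term : C
ordered ✗ (needs contraction — key ×2; needs weakening: acc, val unused)
linear ✗ (needs contraction — key ×2; needs weakening: acc, val unused)
affine ✗ (needs contraction — key ×2)
relevant ✗ (needs weakening: acc, val unused)
unrestricted ✓ (simply typable at C; W, C, E all held)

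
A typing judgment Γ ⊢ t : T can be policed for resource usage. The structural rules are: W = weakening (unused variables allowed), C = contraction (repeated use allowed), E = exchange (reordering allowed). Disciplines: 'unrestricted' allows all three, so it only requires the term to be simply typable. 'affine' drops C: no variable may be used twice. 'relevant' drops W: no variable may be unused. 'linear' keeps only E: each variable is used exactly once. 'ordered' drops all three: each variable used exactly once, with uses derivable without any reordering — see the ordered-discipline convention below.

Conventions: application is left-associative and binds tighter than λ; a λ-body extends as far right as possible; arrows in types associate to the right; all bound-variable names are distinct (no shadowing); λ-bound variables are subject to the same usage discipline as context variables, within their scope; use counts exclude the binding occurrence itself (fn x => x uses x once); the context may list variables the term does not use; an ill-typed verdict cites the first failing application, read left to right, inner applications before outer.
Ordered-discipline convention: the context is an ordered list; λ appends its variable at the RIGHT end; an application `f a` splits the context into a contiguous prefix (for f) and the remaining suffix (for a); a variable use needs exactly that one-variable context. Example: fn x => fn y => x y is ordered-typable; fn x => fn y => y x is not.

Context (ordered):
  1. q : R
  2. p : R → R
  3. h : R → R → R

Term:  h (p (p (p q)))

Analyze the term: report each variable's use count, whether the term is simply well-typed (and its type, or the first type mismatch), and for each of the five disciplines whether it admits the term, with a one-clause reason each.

variable uses: q: 1; p: 3; h: 1
left-to-right use order: h, p, p, p, q
typing: well-typed — term : R → R
ordered: ✗, needs contraction — p ×3
linear: ✗, needs contraction — p ×3
affine: ✗, needs contraction — p ×3
relevant: ✓, at least one use each (q, p, h)
unrestricted: ✓, typability at R → R is all that's needed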